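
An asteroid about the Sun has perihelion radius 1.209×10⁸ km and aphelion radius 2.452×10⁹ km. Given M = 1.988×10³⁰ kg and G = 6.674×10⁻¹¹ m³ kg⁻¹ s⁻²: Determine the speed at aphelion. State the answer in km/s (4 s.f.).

v ≈ 2.255 km/s

μ = GM = 6.674×10⁻¹¹ × 1.988×10³⁰ = 1.327×10²⁰ m³/s².
Semi-major axis a = (r_p + r_a)/2 = 1.2864×10⁹ km = 1.286×10¹² m.
Vis-viva: v² = μ(2/r − 1/a) = 1.327×10²⁰ × (8.157×10⁻¹³ − 7.773×10⁻¹³) = 5.085×10⁶ m²/s².
v = 2255 m/s = 2.255 km/s.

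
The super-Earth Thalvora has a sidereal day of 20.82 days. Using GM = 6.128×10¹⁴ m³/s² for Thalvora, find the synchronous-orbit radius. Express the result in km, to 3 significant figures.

T = 20.82 days = 1.799×10⁶ s.
A synchronous orbit has period T, so by Kepler's third law a = (μT²/4π²)^(1/3).
μT²/4π² = 6.128×10¹⁴ × (1.799×10⁶)² / 39.48 = 5.023×10²⁵ m³.
a = 3.690×10⁸ m = 3.6896×10⁵ km.

r_sync ≈ 3.69×10⁵ km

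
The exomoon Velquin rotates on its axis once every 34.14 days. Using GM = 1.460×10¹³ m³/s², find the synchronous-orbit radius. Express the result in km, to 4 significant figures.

T = 34.14 days = 2.950×10⁶ s.
A synchronous orbit has period T, so by Kepler's third law a = (μT²/4π²)^(1/3).
μT²/4π² = 1.460×10¹³ × (2.950×10⁶)² / 39.48 = 3.218×10²⁴ m³.
a = 1.476×10⁸ m = 1.4763×10⁵ km.

r_sync ≈ 1.476×10⁵ km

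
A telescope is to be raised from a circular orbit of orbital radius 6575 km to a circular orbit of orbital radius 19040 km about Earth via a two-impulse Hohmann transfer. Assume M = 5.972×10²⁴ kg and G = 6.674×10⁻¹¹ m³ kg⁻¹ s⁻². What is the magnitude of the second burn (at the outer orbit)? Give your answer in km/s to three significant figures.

μ = GM = 6.674×10⁻¹¹ × 5.972×10²⁴ = 3.986×10¹⁴ m³/s².
r₁ = 6575 km = 6.575×10⁶ m.
r₂ = 19040 km = 1.904×10⁷ m.
Transfer ellipse a_t = (r₁ + r₂)/2 = 1.281×10⁷ m.
At r₁: circular v_c1 = √(μ/r₁) = 7786 m/s; transfer-perigee v_p = √[μ(2/r₁ − 1/a_t)] = 9493 m/s.
At r₂: circular v_c2 = √(μ/r₂) = 4575 m/s; transfer-apogee v_a = √[μ(2/r₂ − 1/a_t)] = 3278 m/s.
Δv₂ = v_c2 − v_a = 1297 m/s.
= 1.297 km/s.

Δv ≈ 1.30 km/s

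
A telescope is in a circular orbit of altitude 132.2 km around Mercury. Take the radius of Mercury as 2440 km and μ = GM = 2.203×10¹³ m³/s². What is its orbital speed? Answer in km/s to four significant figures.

r = 2440 + 132.2 = 2572.2 km = 2.5722×10⁶ m.
For a circular orbit v = √(μ/r) = √(2.203×10¹³ / 2.572×10⁶) = √(8.565×10⁶) = 2927 m/s.
That is 2.927 km/s.

v ≈ 2.927 km/s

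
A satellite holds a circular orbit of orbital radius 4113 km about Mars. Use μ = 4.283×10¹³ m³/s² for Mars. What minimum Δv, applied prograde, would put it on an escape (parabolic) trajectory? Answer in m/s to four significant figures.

r = 4113 km = 4.113×10⁶ m.
Circular speed v_c = √(μ/r) = 3227 m/s.
Escape speed v_esc = √(2μ/r) = √2 × v_c = 4564 m/s.
Δv = v_esc − v_c = 1337 m/s.

Δv ≈ 1337 m/s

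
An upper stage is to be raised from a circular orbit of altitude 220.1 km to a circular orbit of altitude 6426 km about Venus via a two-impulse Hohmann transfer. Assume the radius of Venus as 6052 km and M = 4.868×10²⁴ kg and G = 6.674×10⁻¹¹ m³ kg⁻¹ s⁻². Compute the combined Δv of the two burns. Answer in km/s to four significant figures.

Δv_total ≈ 2.035 km/s

μ = GM = 6.674×10⁻¹¹ × 4.868×10²⁴ = 3.249×10¹⁴ m³/s².
r₁ = 6052 + 220.1 = 6272.1 km = 6.2721×10⁶ m.
r₂ = 6052 + 6426 = 12478 km = 1.2478×10⁷ m.
Transfer ellipse a_t = (r₁ + r₂)/2 = 9.375×10⁶ m.
At r₁: circular v_c1 = √(μ/r₁) = 7197 m/s; transfer-periapsis v_p = √[μ(2/r₁ − 1/a_t)] = 8303 m/s.
Δv₁ = v_p − v_c1 = 1106 m/s.
At r₂: circular v_c2 = √(μ/r₂) = 5103 m/s; transfer-apoapsis v_a = √[μ(2/r₂ − 1/a_t)] = 4174 m/s.
Δv₂ = v_c2 − v_a = 929.0 m/s.
Total Δv = Δv₁ + Δv₂ = 2035 m/s = 2.035 km/s.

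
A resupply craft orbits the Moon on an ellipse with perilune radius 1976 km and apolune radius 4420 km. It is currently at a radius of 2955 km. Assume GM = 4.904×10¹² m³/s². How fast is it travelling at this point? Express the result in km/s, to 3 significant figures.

Semi-major axis a = (r_p + r_a)/2 = 3198.0 km = 3.198×10⁶ m.
Vis-viva: v² = μ(2/r − 1/a) = 4.904×10¹² × (6.768×10⁻⁷ − 3.127×10⁻⁷) = 1.786×10⁶ m²/s².
v = 1336 m/s = 1.336 km/s.

v ≈ 1.34 km/s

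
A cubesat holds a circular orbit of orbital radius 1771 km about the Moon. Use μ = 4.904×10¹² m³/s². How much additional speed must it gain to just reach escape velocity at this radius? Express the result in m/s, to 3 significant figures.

r = 1771 km = 1.771×10⁶ m.
Circular speed v_c = √(μ/r) = 1664 m/s.
Escape speed v_esc = √(2μ/r) = √2 × v_c = 2353 m/s.
Δv = v_esc − v_c = 689.3 m/s.

Δv ≈ 689 m/s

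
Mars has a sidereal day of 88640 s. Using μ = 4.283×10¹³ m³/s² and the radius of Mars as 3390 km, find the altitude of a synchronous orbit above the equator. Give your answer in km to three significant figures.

h_sync ≈ 17000 km

A synchronous orbit has period T, so by Kepler's third law a = (μT²/4π²)^(1/3).
μT²/4π² = 4.283×10¹³ × (8.864×10⁴)² / 39.48 = 8.524×10²¹ m³.
a = 2.043×10⁷ m = 20428 km.
Altitude h = a − R = 20428 − 3390 = 17038 km.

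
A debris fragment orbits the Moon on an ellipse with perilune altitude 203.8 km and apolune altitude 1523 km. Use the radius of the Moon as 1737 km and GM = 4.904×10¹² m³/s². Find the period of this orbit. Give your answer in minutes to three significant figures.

T ≈ 198 minutes

r_p = 1737 + 203.8 = 1940.8 km = 1.9408×10⁶ m.
r_a = 1737 + 1523 = 3260.0 km = 3.2600×10⁶ m.
Semi-major axis a = (r_p + r_a)/2 = (1940.8 + 3260.0)/2 = 2600.4 km = 2.600×10⁶ m.
By Kepler's third law T = 2π√(a³/μ) = 2π × 1.894×10³ = 1.190×10⁴ s.
= 198.3 minutes.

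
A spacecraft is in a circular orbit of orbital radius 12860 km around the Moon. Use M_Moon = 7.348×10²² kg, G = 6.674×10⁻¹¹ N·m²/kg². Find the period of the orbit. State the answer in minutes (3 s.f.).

μ = GM = 6.674×10⁻¹¹ × 7.348×10²² = 4.904×10¹² m³/s².
r = 12860 km = 1.286×10⁷ m.
Kepler's third law: T = 2π√(r³/μ) = 2π√((1.286×10⁷)³ / 4.904×10¹²).
r³/μ = 4.337×10⁸ s², so T = 2π × 2.082×10⁴ = 1.308×10⁵ s.
Converting: 1.308×10⁵ s ÷ 60.00 = 2181 minutes.

T ≈ 2180 minutes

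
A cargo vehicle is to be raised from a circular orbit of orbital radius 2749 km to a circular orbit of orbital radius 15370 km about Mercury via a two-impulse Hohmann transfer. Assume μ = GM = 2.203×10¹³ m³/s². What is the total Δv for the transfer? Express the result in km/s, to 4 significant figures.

Δv_total ≈ 1.394 km/s

r₁ = 2749 km = 2.749×10⁶ m.
r₂ = 15370 km = 1.537×10⁷ m.
Transfer ellipse a_t = (r₁ + r₂)/2 = 9.060×10⁶ m.
At r₁: circular v_c1 = √(μ/r₁) = 2831 m/s; transfer-periherm v_p = √[μ(2/r₁ − 1/a_t)] = 3687 m/s.
Δv₁ = v_p − v_c1 = 856.4 m/s.
At r₂: circular v_c2 = √(μ/r₂) = 1197 m/s; transfer-apoherm v_a = √[μ(2/r₂ − 1/a_t)] = 659.5 m/s.
Δv₂ = v_c2 − v_a = 537.7 m/s.
Total Δv = Δv₁ + Δv₂ = 1394 m/s = 1.394 km/s.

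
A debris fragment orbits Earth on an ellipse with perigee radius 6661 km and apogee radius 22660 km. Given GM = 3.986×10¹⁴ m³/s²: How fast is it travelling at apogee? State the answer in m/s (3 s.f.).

Semi-major axis a = (r_p + r_a)/2 = 14660 km = 1.466×10⁷ m.
Vis-viva: v² = μ(2/r − 1/a) = 3.986×10¹⁴ × (8.826×10⁻⁸ − 6.821×10⁻⁸) = 7.992×10⁶ m²/s².
v = 2827 m/s.

v ≈ 2830 m/s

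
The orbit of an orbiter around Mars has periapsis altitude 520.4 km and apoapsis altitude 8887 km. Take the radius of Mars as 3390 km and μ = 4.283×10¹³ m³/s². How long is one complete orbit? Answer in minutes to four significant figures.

r_p = 3390 + 520.4 = 3910.4 km = 3.9104×10⁶ m.
r_a = 3390 + 8887 = 12277 km = 1.2277×10⁷ m.
Semi-major axis a = (r_p + r_a)/2 = (3910.4 + 12277)/2 = 8093.7 km = 8.094×10⁶ m.
By Kepler's third law T = 2π√(a³/μ) = 2π × 3.518×10³ = 2.211×10⁴ s.
= 368.4 minutes.

T ≈ 368.4 minutes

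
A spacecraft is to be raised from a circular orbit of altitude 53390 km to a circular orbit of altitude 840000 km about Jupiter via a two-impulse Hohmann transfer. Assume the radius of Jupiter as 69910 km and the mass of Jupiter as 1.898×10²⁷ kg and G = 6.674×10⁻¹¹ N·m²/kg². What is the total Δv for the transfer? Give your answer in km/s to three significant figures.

μ = GM = 6.674×10⁻¹¹ × 1.898×10²⁷ = 1.267×10¹⁷ m³/s².
r₁ = 69910 + 53390 = 123300 km = 1.2330×10⁸ m.
r₂ = 69910 + 840000 = 909910 km = 9.0991×10⁸ m.
Transfer ellipse a_t = (r₁ + r₂)/2 = 5.166×10⁸ m.
At r₁: circular v_c1 = √(μ/r₁) = 32050 m/s; transfer-perijove v_p = √[μ(2/r₁ − 1/a_t)] = 42540 m/s.
Δv₁ = v_p − v_c1 = 10490 m/s.
At r₂: circular v_c2 = √(μ/r₂) = 11800 m/s; transfer-apojove v_a = √[μ(2/r₂ − 1/a_t)] = 5764 m/s.
Δv₂ = v_c2 − v_a = 6035 m/s.
Total Δv = Δv₁ + Δv₂ = 16520 m/s = 16.52 km/s.

Δv_total ≈ 16.5 km/s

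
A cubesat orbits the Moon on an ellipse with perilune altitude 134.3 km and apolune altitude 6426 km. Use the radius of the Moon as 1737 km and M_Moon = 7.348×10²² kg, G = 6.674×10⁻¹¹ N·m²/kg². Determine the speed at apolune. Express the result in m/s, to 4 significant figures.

μ = GM = 6.674×10⁻¹¹ × 7.348×10²² = 4.904×10¹² m³/s².
r_p = 1737 + 134.3 = 1871.3 km = 1.8713×10⁶ m.
r_a = 1737 + 6426 = 8163.0 km = 8.1630×10⁶ m.
Semi-major axis a = (r_p + r_a)/2 = 5017.1 km = 5.017×10⁶ m.
Vis-viva: v² = μ(2/r − 1/a) = 4.904×10¹² × (2.450×10⁻⁷ − 1.993×10⁻⁷) = 2.241×10⁵ m²/s².
v = 473.4 m/s.

v ≈ 473.4 m/s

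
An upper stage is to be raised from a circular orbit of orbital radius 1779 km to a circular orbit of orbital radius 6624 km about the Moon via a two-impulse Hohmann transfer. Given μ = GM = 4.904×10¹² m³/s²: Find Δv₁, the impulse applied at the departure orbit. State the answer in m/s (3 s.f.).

Δv ≈ 424 m/s

r₁ = 1779 km = 1.779×10⁶ m.
r₂ = 6624 km = 6.624×10⁶ m.
Transfer ellipse a_t = (r₁ + r₂)/2 = 4.202×10⁶ m.
At r₁: circular v_c1 = √(μ/r₁) = 1660 m/s; transfer-perilune v_p = √[μ(2/r₁ − 1/a_t)] = 2085 m/s.
Δv₁ = v_p − v_c1 = 424.4 m/s.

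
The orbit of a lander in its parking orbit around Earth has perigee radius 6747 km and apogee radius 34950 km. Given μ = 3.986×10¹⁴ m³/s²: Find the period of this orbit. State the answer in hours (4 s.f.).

Semi-major axis a = (r_p + r_a)/2 = (6747.0 + 34950)/2 = 20848 km = 2.085×10⁷ m.
By Kepler's third law T = 2π√(a³/μ) = 2π × 4.768×10³ = 2.996×10⁴ s.
= 8.322 hours.

T ≈ 8.322 hours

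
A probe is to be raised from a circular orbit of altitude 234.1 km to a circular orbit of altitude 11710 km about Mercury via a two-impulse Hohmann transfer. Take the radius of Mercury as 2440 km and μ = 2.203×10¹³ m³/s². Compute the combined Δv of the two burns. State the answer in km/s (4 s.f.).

r₁ = 2440 + 234.1 = 2674.1 km = 2.6741×10⁶ m.
r₂ = 2440 + 11710 = 14150 km = 1.4150×10⁷ m.
Transfer ellipse a_t = (r₁ + r₂)/2 = 8.412×10⁶ m.
At r₁: circular v_c1 = √(μ/r₁) = 2870 m/s; transfer-periherm v_p = √[μ(2/r₁ − 1/a_t)] = 3723 m/s.
Δv₁ = v_p − v_c1 = 852.4 m/s.
At r₂: circular v_c2 = √(μ/r₂) = 1248 m/s; transfer-apoherm v_a = √[μ(2/r₂ − 1/a_t)] = 703.5 m/s.
Δv₂ = v_c2 − v_a = 544.2 m/s.
Total Δv = Δv₁ + Δv₂ = 1397 m/s = 1.397 km/s.

Δv_total ≈ 1.397 km/s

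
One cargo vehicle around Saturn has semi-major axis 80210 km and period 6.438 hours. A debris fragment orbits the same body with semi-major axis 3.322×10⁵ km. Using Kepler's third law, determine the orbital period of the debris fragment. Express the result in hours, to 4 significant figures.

T₂ ≈ 54.26 hours

Kepler's third law: T² ∝ a³, so T₂ = T₁ (a₂/a₁)^(3/2).
a₂/a₁ = 4.142, (a₂/a₁)^(3/2) = 8.429.
T₂ = 6.438 × 8.429 = 54.26 hours.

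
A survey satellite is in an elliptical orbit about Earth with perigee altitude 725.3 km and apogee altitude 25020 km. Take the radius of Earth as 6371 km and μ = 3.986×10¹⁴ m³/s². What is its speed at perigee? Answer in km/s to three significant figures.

r_p = 6371 + 725.3 = 7096.3 km = 7.0963×10⁶ m.
r_a = 6371 + 25020 = 31391 km = 3.1391×10⁷ m.
Semi-major axis a = (r_p + r_a)/2 = 19244 km = 1.924×10⁷ m.
Vis-viva: v² = μ(2/r − 1/a) = 3.986×10¹⁴ × (2.818×10⁻⁷ − 5.197×10⁻⁸) = 9.163×10⁷ m²/s².
v = 9572 m/s = 9.572 km/s.

v ≈ 9.57 km/s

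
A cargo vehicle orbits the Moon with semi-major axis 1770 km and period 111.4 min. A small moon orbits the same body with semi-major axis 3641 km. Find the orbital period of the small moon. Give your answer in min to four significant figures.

Kepler's third law: T² ∝ a³, so T₂ = T₁ (a₂/a₁)^(3/2).
a₂/a₁ = 2.057, (a₂/a₁)^(3/2) = 2.950.
T₂ = 111.4 × 2.950 = 328.7 min.

T₂ ≈ 328.7 min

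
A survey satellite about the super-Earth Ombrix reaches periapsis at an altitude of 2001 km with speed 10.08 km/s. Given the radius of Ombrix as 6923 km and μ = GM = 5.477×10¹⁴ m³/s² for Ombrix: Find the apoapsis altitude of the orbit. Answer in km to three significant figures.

r_p = 6923 + 2001 = 8924.0 km = 8.924×10⁶ m.
Specific energy ε = v²/2 − μ/r = -1.057×10⁷ J/kg, so a = −μ/(2ε) = 2.591×10⁷ m.
The apsides satisfy r_p + r_a = 2a, so the apoapsis radius is 2a − r_p = 4.289×10⁷ m = 42889 km.
Apoapsis altitude = 42889 − 6923 = 35966 km.

apoapsis altitude ≈ 36000 km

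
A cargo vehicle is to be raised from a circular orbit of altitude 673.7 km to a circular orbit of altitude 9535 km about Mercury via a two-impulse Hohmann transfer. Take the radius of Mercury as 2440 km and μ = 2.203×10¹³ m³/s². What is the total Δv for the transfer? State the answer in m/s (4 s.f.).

r₁ = 2440 + 673.7 = 3113.7 km = 3.1137×10⁶ m.
r₂ = 2440 + 9535 = 11975 km = 1.1975×10⁷ m.
Transfer ellipse a_t = (r₁ + r₂)/2 = 7.544×10⁶ m.
At r₁: circular v_c1 = √(μ/r₁) = 2660 m/s; transfer-periherm v_p = √[μ(2/r₁ − 1/a_t)] = 3351 m/s.
Δv₁ = v_p − v_c1 = 691.2 m/s.
At r₂: circular v_c2 = √(μ/r₂) = 1356 m/s; transfer-apoherm v_a = √[μ(2/r₂ − 1/a_t)] = 871.4 m/s.
Δv₂ = v_c2 − v_a = 485.0 m/s.
Total Δv = Δv₁ + Δv₂ = 1176 m/s.

Δv_total ≈ 1176 m/s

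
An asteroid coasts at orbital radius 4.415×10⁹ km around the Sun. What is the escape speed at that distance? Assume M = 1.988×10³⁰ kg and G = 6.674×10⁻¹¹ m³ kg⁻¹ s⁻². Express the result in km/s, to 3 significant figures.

μ = GM = 6.674×10⁻¹¹ × 1.988×10³⁰ = 1.327×10²⁰ m³/s².
r = 4.415×10⁹ km = 4.415×10¹² m.
Escape speed v_esc = √(2μ/r) = √(2 × 1.327×10²⁰ / 4.415×10¹²) = √(6.010×10⁷) = 7753 m/s.
= 7.753 km/s.

v_esc ≈ 7.75 km/s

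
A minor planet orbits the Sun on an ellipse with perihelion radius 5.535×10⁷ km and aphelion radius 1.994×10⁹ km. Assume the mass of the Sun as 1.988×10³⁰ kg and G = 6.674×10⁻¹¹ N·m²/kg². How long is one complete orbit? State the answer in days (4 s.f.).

μ = GM = 6.674×10⁻¹¹ × 1.988×10³⁰ = 1.327×10²⁰ m³/s².
Semi-major axis a = (r_p + r_a)/2 = (5.5350×10⁷ + 1.9940×10⁹)/2 = 1.0247×10⁹ km = 1.025×10¹² m.
By Kepler's third law T = 2π√(a³/μ) = 2π × 9.005×10⁷ = 5.658×10⁸ s.
= 6549 days.

T ≈ 6549 days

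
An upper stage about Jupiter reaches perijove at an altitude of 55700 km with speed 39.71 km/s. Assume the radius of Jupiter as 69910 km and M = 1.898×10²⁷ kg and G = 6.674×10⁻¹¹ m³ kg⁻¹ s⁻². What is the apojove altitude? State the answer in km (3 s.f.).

μ = GM = 6.674×10⁻¹¹ × 1.898×10²⁷ = 1.267×10¹⁷ m³/s².
r_p = 69910 + 55700 = 1.2561×10⁵ km = 1.256×10⁸ m.
Specific energy ε = v²/2 − μ/r = -2.200×10⁸ J/kg, so a = −μ/(2ε) = 2.879×10⁸ m.
The apsides satisfy r_p + r_a = 2a, so the apojove radius is 2a − r_p = 4.501×10⁸ m = 4.5013×10⁵ km.
Apojove altitude = 4.5013×10⁵ − 69910 = 3.8022×10⁵ km.

apojove altitude ≈ 3.80×10⁵ km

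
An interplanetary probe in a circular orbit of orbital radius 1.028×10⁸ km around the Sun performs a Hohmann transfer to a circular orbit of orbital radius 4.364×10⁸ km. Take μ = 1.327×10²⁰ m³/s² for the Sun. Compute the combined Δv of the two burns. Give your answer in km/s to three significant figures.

Δv_total ≈ 16.5 km/s

r₁ = 1.028×10⁸ km = 1.028×10¹¹ m.
r₂ = 4.364×10⁸ km = 4.364×10¹¹ m.
Transfer ellipse a_t = (r₁ + r₂)/2 = 2.696×10¹¹ m.
At r₁: circular v_c1 = √(μ/r₁) = 35930 m/s; transfer-perihelion v_p = √[μ(2/r₁ − 1/a_t)] = 45710 m/s.
Δv₁ = v_p − v_c1 = 9783 m/s.
At r₂: circular v_c2 = √(μ/r₂) = 17440 m/s; transfer-aphelion v_a = √[μ(2/r₂ − 1/a_t)] = 10770 m/s.
Δv₂ = v_c2 − v_a = 6670 m/s.
Total Δv = Δv₁ + Δv₂ = 16450 m/s = 16.45 km/s.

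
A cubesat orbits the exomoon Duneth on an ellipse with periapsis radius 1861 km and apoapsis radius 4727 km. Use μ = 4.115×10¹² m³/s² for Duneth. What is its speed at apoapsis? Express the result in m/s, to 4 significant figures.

Semi-major axis a = (r_p + r_a)/2 = 3294.0 km = 3.294×10⁶ m.
Vis-viva: v² = μ(2/r − 1/a) = 4.115×10¹² × (4.231×10⁻⁷ − 3.036×10⁻⁷) = 4.918×10⁵ m²/s².
v = 701.3 m/s.

v ≈ 701.3 m/s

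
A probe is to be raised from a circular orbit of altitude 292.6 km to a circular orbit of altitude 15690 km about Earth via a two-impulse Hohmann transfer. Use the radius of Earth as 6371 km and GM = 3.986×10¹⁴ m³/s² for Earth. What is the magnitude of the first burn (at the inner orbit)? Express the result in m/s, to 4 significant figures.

Δv ≈ 1851 m/s

r₁ = 6371 + 292.6 = 6663.6 km = 6.6636×10⁶ m.
r₂ = 6371 + 15690 = 22061 km = 2.2061×10⁷ m.
Transfer ellipse a_t = (r₁ + r₂)/2 = 1.436×10⁷ m.
At r₁: circular v_c1 = √(μ/r₁) = 7734 m/s; transfer-perigee v_p = √[μ(2/r₁ − 1/a_t)] = 9586 m/s.
Δv₁ = v_p − v_c1 = 1851 m/s.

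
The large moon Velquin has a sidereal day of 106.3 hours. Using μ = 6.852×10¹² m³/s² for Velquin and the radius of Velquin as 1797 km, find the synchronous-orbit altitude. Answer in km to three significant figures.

h_sync ≈ 27600 km

T = 106.3 hours = 3.827×10⁵ s.
A synchronous orbit has period T, so by Kepler's third law a = (μT²/4π²)^(1/3).
μT²/4π² = 6.852×10¹² × (3.827×10⁵)² / 39.48 = 2.542×10²² m³.
a = 2.940×10⁷ m = 29402 km.
Altitude h = a − R = 29402 − 1797 = 27605 km.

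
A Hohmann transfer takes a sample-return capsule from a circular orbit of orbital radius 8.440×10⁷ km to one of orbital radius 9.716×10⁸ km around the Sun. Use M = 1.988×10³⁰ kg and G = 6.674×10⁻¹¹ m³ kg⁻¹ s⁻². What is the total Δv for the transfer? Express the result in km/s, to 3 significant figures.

Δv_total ≈ 21.1 km/s

μ = GM = 6.674×10⁻¹¹ × 1.988×10³⁰ = 1.327×10²⁰ m³/s².
r₁ = 8.440×10⁷ km = 8.440×10¹⁰ m.
r₂ = 9.716×10⁸ km = 9.716×10¹¹ m.
Transfer ellipse a_t = (r₁ + r₂)/2 = 5.280×10¹¹ m.
At r₁: circular v_c1 = √(μ/r₁) = 39650 m/s; transfer-perihelion v_p = √[μ(2/r₁ − 1/a_t)] = 53780 m/s.
Δv₁ = v_p − v_c1 = 14140 m/s.
At r₂: circular v_c2 = √(μ/r₂) = 11690 m/s; transfer-aphelion v_a = √[μ(2/r₂ − 1/a_t)] = 4672 m/s.
Δv₂ = v_c2 − v_a = 7014 m/s.
Total Δv = Δv₁ + Δv₂ = 21150 m/s = 21.15 km/s.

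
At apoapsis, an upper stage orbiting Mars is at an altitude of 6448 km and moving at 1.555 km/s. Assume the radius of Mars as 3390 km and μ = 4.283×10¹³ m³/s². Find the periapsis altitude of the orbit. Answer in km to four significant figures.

periapsis altitude ≈ 392.5 km

r_a = 3390 + 6448 = 9838.0 km = 9.838×10⁶ m.
Specific energy ε = v²/2 − μ/r = -3.145×10⁶ J/kg, so a = −μ/(2ε) = 6.810×10⁶ m.
The apsides satisfy r_p + r_a = 2a, so the periapsis radius is 2a − r_a = 3.783×10⁶ m = 3782.5 km.
Periapsis altitude = 3782.5 − 3390 = 392.54 km.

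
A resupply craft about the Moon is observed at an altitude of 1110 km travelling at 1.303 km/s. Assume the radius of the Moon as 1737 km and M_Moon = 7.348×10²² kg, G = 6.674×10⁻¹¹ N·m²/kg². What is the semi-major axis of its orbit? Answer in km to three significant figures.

a ≈ 2810 km

μ = GM = 6.674×10⁻¹¹ × 7.348×10²² = 4.904×10¹² m³/s².
r = 1737 + 1110 = 2847.0 km = 2.847×10⁶ m.
Specific orbital energy ε = v²/2 − μ/r = (1303)²/2 − 4.904×10¹²/2.847×10⁶ = -8.736×10⁵ J/kg.
Since ε = −μ/(2a), a = −μ/(2ε) = 2.807×10⁶ m = 2806.7 km.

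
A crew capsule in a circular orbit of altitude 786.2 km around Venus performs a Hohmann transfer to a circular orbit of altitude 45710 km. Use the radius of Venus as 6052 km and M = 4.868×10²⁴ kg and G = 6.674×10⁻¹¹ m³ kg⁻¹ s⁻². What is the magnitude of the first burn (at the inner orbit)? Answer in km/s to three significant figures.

μ = GM = 6.674×10⁻¹¹ × 4.868×10²⁴ = 3.249×10¹⁴ m³/s².
r₁ = 6052 + 786.2 = 6838.2 km = 6.8382×10⁶ m.
r₂ = 6052 + 45710 = 51762 km = 5.1762×10⁷ m.
Transfer ellipse a_t = (r₁ + r₂)/2 = 2.930×10⁷ m.
At r₁: circular v_c1 = √(μ/r₁) = 6893 m/s; transfer-periapsis v_p = √[μ(2/r₁ − 1/a_t)] = 9162 m/s.
Δv₁ = v_p − v_c1 = 2269 m/s.
= 2.269 km/s.

Δv ≈ 2.27 km/s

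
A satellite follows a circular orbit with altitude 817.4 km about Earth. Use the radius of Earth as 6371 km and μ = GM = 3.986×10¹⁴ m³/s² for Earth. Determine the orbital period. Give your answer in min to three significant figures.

r = 6371 + 817.4 = 7188.4 km = 7.1884×10⁶ m.
Kepler's third law: T = 2π√(r³/μ) = 2π√((7.188×10⁶)³ / 3.986×10¹⁴).
r³/μ = 9.319×10⁵ s², so T = 2π × 9.653×10² = 6.065×10³ s.
Converting: 6.065×10³ s ÷ 60.00 = 101.1 min.

T ≈ 101 min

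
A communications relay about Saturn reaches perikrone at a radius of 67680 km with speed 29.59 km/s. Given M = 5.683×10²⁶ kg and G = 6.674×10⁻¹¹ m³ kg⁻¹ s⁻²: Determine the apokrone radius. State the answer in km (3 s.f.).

μ = GM = 6.674×10⁻¹¹ × 5.683×10²⁶ = 3.793×10¹⁶ m³/s².
r_p = 6.768×10⁷ m.
Specific energy ε = v²/2 − μ/r = -1.226×10⁸ J/kg, so a = −μ/(2ε) = 1.547×10⁸ m.
The apsides satisfy r_p + r_a = 2a, so the apokrone radius is 2a − r_p = 2.416×10⁸ m = 2.4163×10⁵ km.

apokrone radius ≈ 2.42×10⁵ km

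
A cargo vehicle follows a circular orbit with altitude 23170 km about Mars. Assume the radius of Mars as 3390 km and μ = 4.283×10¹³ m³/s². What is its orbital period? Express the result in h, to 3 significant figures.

T ≈ 36.5 h

r = 3390 + 23170 = 26560 km = 2.6560×10⁷ m.
Kepler's third law: T = 2π√(r³/μ) = 2π√((2.656×10⁷)³ / 4.283×10¹³).
r³/μ = 4.375×10⁸ s², so T = 2π × 2.092×10⁴ = 1.314×10⁵ s.
Converting: 1.314×10⁵ s ÷ 3600 = 36.50 h.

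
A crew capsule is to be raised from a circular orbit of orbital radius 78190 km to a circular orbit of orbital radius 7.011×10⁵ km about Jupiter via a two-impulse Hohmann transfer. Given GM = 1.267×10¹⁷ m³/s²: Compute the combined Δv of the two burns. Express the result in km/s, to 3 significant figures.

r₁ = 78190 km = 7.819×10⁷ m.
r₂ = 7.011×10⁵ km = 7.011×10⁸ m.
Transfer ellipse a_t = (r₁ + r₂)/2 = 3.896×10⁸ m.
At r₁: circular v_c1 = √(μ/r₁) = 40250 m/s; transfer-perijove v_p = √[μ(2/r₁ − 1/a_t)] = 54000 m/s.
Δv₁ = v_p − v_c1 = 13740 m/s.
At r₂: circular v_c2 = √(μ/r₂) = 13440 m/s; transfer-apojove v_a = √[μ(2/r₂ − 1/a_t)] = 6022 m/s.
Δv₂ = v_c2 − v_a = 7421 m/s.
Total Δv = Δv₁ + Δv₂ = 21160 m/s = 21.16 km/s.

Δv_total ≈ 21.2 km/s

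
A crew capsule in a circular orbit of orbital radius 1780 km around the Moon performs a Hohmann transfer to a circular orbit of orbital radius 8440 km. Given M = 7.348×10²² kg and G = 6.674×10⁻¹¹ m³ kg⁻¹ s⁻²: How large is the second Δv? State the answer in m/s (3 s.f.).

μ = GM = 6.674×10⁻¹¹ × 7.348×10²² = 4.904×10¹² m³/s².
r₁ = 1780 km = 1.780×10⁶ m.
r₂ = 8440 km = 8.440×10⁶ m.
Transfer ellipse a_t = (r₁ + r₂)/2 = 5.110×10⁶ m.
At r₁: circular v_c1 = √(μ/r₁) = 1660 m/s; transfer-perilune v_p = √[μ(2/r₁ − 1/a_t)] = 2133 m/s.
At r₂: circular v_c2 = √(μ/r₂) = 762.3 m/s; transfer-apolune v_a = √[μ(2/r₂ − 1/a_t)] = 449.9 m/s.
Δv₂ = v_c2 − v_a = 312.4 m/s.

Δv ≈ 312 m/s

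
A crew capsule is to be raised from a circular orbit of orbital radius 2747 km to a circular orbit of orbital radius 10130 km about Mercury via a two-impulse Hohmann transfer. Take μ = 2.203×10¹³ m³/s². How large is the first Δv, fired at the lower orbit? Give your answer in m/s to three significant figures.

Δv ≈ 720 m/s

r₁ = 2747 km = 2.747×10⁶ m.
r₂ = 10130 km = 1.013×10⁷ m.
Transfer ellipse a_t = (r₁ + r₂)/2 = 6.438×10⁶ m.
At r₁: circular v_c1 = √(μ/r₁) = 2832 m/s; transfer-periherm v_p = √[μ(2/r₁ − 1/a_t)] = 3552 m/s.
Δv₁ = v_p − v_c1 = 720.2 m/s.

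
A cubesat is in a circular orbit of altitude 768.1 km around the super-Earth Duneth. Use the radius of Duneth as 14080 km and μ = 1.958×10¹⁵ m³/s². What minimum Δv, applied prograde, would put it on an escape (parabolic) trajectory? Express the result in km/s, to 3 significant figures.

r = 14080 + 768.1 = 14848 km = 1.4848×10⁷ m.
Circular speed v_c = √(μ/r) = 11480 m/s.
Escape speed v_esc = √(2μ/r) = √2 × v_c = 16240 m/s.
Δv = v_esc − v_c = 4757 m/s = 4.757 km/s.

Δv ≈ 4.76 km/s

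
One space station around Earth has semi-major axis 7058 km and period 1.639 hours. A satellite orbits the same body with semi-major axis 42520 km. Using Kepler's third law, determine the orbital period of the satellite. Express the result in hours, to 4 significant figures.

T₂ ≈ 24.24 hours

Kepler's third law: T² ∝ a³, so T₂ = T₁ (a₂/a₁)^(3/2).
a₂/a₁ = 6.024, (a₂/a₁)^(3/2) = 14.79.
T₂ = 1.639 × 14.79 = 24.24 hours.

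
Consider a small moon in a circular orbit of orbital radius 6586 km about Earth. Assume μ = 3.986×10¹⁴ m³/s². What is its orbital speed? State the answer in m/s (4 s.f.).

r = 6586 km = 6.586×10⁶ m.
For a circular orbit v = √(μ/r) = √(3.986×10¹⁴ / 6.586×10⁶) = √(6.052×10⁷) = 7780 m/s.

v ≈ 7780 m/s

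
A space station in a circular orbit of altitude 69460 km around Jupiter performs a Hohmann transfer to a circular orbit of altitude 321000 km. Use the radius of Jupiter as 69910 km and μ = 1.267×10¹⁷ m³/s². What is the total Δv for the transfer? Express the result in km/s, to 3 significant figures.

r₁ = 69910 + 69460 = 139370 km = 1.3937×10⁸ m.
r₂ = 69910 + 321000 = 390910 km = 3.9091×10⁸ m.
Transfer ellipse a_t = (r₁ + r₂)/2 = 2.651×10⁸ m.
At r₁: circular v_c1 = √(μ/r₁) = 30150 m/s; transfer-perijove v_p = √[μ(2/r₁ − 1/a_t)] = 36610 m/s.
Δv₁ = v_p − v_c1 = 6459 m/s.
At r₂: circular v_c2 = √(μ/r₂) = 18000 m/s; transfer-apojove v_a = √[μ(2/r₂ − 1/a_t)] = 13050 m/s.
Δv₂ = v_c2 − v_a = 4951 m/s.
Total Δv = Δv₁ + Δv₂ = 11410 m/s = 11.41 km/s.

Δv_total ≈ 11.4 km/s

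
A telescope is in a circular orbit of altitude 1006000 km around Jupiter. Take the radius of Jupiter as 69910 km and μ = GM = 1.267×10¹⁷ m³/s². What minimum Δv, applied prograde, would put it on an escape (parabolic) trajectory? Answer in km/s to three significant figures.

Δv ≈ 4.49 km/s

r = 69910 + 1006000 = 1075900 km = 1.0759×10⁹ m.
Circular speed v_c = √(μ/r) = 10850 m/s.
Escape speed v_esc = √(2μ/r) = √2 × v_c = 15350 m/s.
Δv = v_esc − v_c = 4495 m/s = 4.495 km/s.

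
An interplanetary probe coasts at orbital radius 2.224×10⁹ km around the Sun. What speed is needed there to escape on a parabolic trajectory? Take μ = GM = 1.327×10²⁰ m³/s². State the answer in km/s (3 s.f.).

r = 2.224×10⁹ km = 2.224×10¹² m.
Escape speed v_esc = √(2μ/r) = √(2 × 1.327×10²⁰ / 2.224×10¹²) = √(1.193×10⁸) = 10920 m/s.
= 10.92 km/s.

v_esc ≈ 10.9 km/s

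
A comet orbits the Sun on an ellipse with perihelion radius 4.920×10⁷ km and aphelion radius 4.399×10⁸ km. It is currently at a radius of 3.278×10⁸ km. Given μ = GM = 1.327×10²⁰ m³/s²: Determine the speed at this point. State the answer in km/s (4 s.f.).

Semi-major axis a = (r_p + r_a)/2 = 2.4455×10⁸ km = 2.446×10¹¹ m.
Vis-viva: v² = μ(2/r − 1/a) = 1.327×10²⁰ × (6.101×10⁻¹² − 4.089×10⁻¹²) = 2.670×10⁸ m²/s².
v = 16340 m/s = 16.34 km/s.

v ≈ 16.34 km/s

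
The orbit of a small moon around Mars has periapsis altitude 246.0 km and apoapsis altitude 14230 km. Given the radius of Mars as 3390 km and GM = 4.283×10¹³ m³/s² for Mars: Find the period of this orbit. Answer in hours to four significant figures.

T ≈ 9.240 hours

r_p = 3390 + 246.0 = 3636.0 km = 3.6360×10⁶ m.
r_a = 3390 + 14230 = 17620 km = 1.7620×10⁷ m.
Semi-major axis a = (r_p + r_a)/2 = (3636.0 + 17620)/2 = 10628 km = 1.063×10⁷ m.
By Kepler's third law T = 2π√(a³/μ) = 2π × 5.294×10³ = 3.326×10⁴ s.
= 9.240 hours.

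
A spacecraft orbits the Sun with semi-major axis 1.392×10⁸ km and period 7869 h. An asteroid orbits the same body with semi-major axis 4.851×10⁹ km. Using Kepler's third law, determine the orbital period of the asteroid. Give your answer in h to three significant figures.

T₂ ≈ 1.62×10⁶ h

Kepler's third law: T² ∝ a³, so T₂ = T₁ (a₂/a₁)^(3/2).
a₂/a₁ = 34.85, (a₂/a₁)^(3/2) = 205.7.
T₂ = 7869 × 205.7 = 1.619×10⁶ h.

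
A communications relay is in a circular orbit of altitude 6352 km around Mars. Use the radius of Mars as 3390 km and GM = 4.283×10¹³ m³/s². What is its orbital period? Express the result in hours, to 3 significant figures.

r = 3390 + 6352 = 9742.0 km = 9.7420×10⁶ m.
Kepler's third law: T = 2π√(r³/μ) = 2π√((9.742×10⁶)³ / 4.283×10¹³).
r³/μ = 2.159×10⁷ s², so T = 2π × 4.646×10³ = 2.919×10⁴ s.
Converting: 2.919×10⁴ s ÷ 3600 = 8.109 hours.

T ≈ 8.11 hours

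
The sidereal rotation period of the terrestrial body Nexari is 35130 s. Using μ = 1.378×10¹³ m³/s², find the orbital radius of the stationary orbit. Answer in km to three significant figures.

r_sync ≈ 7550 km

A synchronous orbit has period T, so by Kepler's third law a = (μT²/4π²)^(1/3).
μT²/4π² = 1.378×10¹³ × (3.513×10⁴)² / 39.48 = 4.308×10²⁰ m³.
a = 7.552×10⁶ m = 7552.3 km.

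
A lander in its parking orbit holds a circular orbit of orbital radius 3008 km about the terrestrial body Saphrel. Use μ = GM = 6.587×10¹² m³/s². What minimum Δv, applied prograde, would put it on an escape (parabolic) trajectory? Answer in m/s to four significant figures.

r = 3008 km = 3.008×10⁶ m.
Circular speed v_c = √(μ/r) = 1480 m/s.
Escape speed v_esc = √(2μ/r) = √2 × v_c = 2093 m/s.
Δv = v_esc − v_c = 613.0 m/s.

Δv ≈ 613.0 m/s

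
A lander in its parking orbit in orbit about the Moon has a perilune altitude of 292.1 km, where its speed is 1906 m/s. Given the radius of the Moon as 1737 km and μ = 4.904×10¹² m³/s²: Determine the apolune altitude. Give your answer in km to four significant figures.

r_p = 1737 + 292.1 = 2029.1 km = 2.029×10⁶ m.
Specific energy ε = v²/2 − μ/r = -6.004×10⁵ J/kg, so a = −μ/(2ε) = 4.084×10⁶ m.
The apsides satisfy r_p + r_a = 2a, so the apolune radius is 2a − r_p = 6.139×10⁶ m = 6138.6 km.
Apolune altitude = 6138.6 − 1737 = 4401.6 km.

apolune altitude ≈ 4402 km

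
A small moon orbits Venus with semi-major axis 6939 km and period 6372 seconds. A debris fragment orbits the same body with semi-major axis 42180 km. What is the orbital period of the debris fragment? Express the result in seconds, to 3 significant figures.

Kepler's third law: T² ∝ a³, so T₂ = T₁ (a₂/a₁)^(3/2).
a₂/a₁ = 6.079, (a₂/a₁)^(3/2) = 14.99.
T₂ = 6372 × 14.99 = 95500 seconds.

T₂ ≈ 95500 seconds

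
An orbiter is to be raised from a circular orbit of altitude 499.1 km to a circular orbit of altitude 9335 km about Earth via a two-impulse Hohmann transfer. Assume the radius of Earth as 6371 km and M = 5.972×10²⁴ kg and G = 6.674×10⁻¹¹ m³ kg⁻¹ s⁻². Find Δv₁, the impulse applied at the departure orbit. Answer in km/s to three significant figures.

Δv ≈ 1.37 km/s

μ = GM = 6.674×10⁻¹¹ × 5.972×10²⁴ = 3.986×10¹⁴ m³/s².
r₁ = 6371 + 499.1 = 6870.1 km = 6.8701×10⁶ m.
r₂ = 6371 + 9335 = 15706 km = 1.5706×10⁷ m.
Transfer ellipse a_t = (r₁ + r₂)/2 = 1.129×10⁷ m.
At r₁: circular v_c1 = √(μ/r₁) = 7617 m/s; transfer-perigee v_p = √[μ(2/r₁ − 1/a_t)] = 8985 m/s.
Δv₁ = v_p − v_c1 = 1368 m/s.
= 1.368 km/s.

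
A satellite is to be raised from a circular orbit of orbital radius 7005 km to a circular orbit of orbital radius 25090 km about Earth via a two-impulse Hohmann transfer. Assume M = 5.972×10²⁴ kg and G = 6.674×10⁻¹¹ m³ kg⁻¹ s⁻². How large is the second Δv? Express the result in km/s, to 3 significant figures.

Δv ≈ 1.35 km/s

μ = GM = 6.674×10⁻¹¹ × 5.972×10²⁴ = 3.986×10¹⁴ m³/s².
r₁ = 7005 km = 7.005×10⁶ m.
r₂ = 25090 km = 2.509×10⁷ m.
Transfer ellipse a_t = (r₁ + r₂)/2 = 1.605×10⁷ m.
At r₁: circular v_c1 = √(μ/r₁) = 7543 m/s; transfer-perigee v_p = √[μ(2/r₁ − 1/a_t)] = 9432 m/s.
At r₂: circular v_c2 = √(μ/r₂) = 3986 m/s; transfer-apogee v_a = √[μ(2/r₂ − 1/a_t)] = 2633 m/s.
Δv₂ = v_c2 − v_a = 1352 m/s.
= 1.352 km/s.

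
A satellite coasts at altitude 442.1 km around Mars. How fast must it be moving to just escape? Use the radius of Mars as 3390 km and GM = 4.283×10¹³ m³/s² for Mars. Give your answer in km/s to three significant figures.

r = 3390 + 442.1 = 3832.1 km = 3.8321×10⁶ m.
Escape speed v_esc = √(2μ/r) = √(2 × 4.283×10¹³ / 3.832×10⁶) = √(2.235×10⁷) = 4728 m/s.
= 4.728 km/s.

v_esc ≈ 4.73 km/s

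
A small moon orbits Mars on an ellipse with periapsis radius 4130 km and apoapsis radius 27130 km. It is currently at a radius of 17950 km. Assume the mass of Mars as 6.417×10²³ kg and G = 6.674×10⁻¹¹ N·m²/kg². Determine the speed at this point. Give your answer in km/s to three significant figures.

μ = GM = 6.674×10⁻¹¹ × 6.417×10²³ = 4.283×10¹³ m³/s².
Semi-major axis a = (r_p + r_a)/2 = 15630 km = 1.563×10⁷ m.
Vis-viva: v² = μ(2/r − 1/a) = 4.283×10¹³ × (1.114×10⁻⁷ − 6.398×10⁻⁸) = 2.032×10⁶ m²/s².
v = 1425 m/s = 1.425 km/s.

v ≈ 1.43 km/s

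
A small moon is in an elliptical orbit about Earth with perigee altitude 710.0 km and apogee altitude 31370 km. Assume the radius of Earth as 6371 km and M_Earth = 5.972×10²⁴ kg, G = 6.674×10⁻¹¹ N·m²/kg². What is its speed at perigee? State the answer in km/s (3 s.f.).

μ = GM = 6.674×10⁻¹¹ × 5.972×10²⁴ = 3.986×10¹⁴ m³/s².
r_p = 6371 + 710.0 = 7081.0 km = 7.0810×10⁶ m.
r_a = 6371 + 31370 = 37741 km = 3.7741×10⁷ m.
Semi-major axis a = (r_p + r_a)/2 = 22411 km = 2.241×10⁷ m.
Vis-viva: v² = μ(2/r − 1/a) = 3.986×10¹⁴ × (2.824×10⁻⁷ − 4.462×10⁻⁸) = 9.479×10⁷ m²/s².
v = 9736 m/s = 9.736 km/s.

v ≈ 9.74 km/s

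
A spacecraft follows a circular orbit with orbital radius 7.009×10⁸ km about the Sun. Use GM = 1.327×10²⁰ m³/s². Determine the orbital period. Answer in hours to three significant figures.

T ≈ 88900 hours

r = 7.009×10⁸ km = 7.009×10¹¹ m.
Kepler's third law: T = 2π√(r³/μ) = 2π√((7.009×10¹¹)³ / 1.327×10²⁰).
r³/μ = 2.595×10¹⁵ s², so T = 2π × 5.094×10⁷ = 3.201×10⁸ s.
Converting: 3.201×10⁸ s ÷ 3600 = 88900 hours.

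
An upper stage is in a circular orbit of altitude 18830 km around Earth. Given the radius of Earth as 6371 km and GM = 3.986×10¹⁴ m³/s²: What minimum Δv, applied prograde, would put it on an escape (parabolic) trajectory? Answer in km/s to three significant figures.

Δv ≈ 1.65 km/s

r = 6371 + 18830 = 25201 km = 2.5201×10⁷ m.
Circular speed v_c = √(μ/r) = 3977 m/s.
Escape speed v_esc = √(2μ/r) = √2 × v_c = 5624 m/s.
Δv = v_esc − v_c = 1647 m/s = 1.647 km/s.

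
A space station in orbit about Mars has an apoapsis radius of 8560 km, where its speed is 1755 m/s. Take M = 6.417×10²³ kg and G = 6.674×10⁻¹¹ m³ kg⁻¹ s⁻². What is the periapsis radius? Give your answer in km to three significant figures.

μ = GM = 6.674×10⁻¹¹ × 6.417×10²³ = 4.283×10¹³ m³/s².
r_a = 8.560×10⁶ m.
Specific energy ε = v²/2 − μ/r = -3.463×10⁶ J/kg, so a = −μ/(2ε) = 6.183×10⁶ m.
The apsides satisfy r_p + r_a = 2a, so the periapsis radius is 2a − r_a = 3.807×10⁶ m = 3806.5 km.

periapsis radius ≈ 3810 km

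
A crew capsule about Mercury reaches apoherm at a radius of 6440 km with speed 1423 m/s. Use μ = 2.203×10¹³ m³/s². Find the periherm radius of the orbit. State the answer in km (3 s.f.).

r_a = 6.440×10⁶ m.
Specific energy ε = v²/2 − μ/r = -2.408×10⁶ J/kg, so a = −μ/(2ε) = 4.574×10⁶ m.
The apsides satisfy r_p + r_a = 2a, so the periherm radius is 2a − r_a = 2.707×10⁶ m = 2707.4 km.

periherm radius ≈ 2710 km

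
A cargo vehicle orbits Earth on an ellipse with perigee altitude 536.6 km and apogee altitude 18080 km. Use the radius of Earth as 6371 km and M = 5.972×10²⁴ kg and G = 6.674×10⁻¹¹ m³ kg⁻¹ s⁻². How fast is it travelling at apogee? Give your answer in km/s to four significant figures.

v ≈ 2.680 km/s

μ = GM = 6.674×10⁻¹¹ × 5.972×10²⁴ = 3.986×10¹⁴ m³/s².
r_p = 6371 + 536.6 = 6907.6 km = 6.9076×10⁶ m.
r_a = 6371 + 18080 = 24451 km = 2.4451×10⁷ m.
Semi-major axis a = (r_p + r_a)/2 = 15679 km = 1.568×10⁷ m.
Vis-viva: v² = μ(2/r − 1/a) = 3.986×10¹⁴ × (8.180×10⁻⁸ − 6.378×10⁻⁸) = 7.181×10⁶ m²/s².
v = 2680 m/s = 2.680 km/s.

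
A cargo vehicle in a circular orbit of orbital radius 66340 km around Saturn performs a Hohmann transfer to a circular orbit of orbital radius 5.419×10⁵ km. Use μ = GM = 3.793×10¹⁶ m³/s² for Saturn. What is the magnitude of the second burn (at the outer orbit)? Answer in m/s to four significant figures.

r₁ = 66340 km = 6.634×10⁷ m.
r₂ = 5.419×10⁵ km = 5.419×10⁸ m.
Transfer ellipse a_t = (r₁ + r₂)/2 = 3.041×10⁸ m.
At r₁: circular v_c1 = √(μ/r₁) = 23910 m/s; transfer-perikrone v_p = √[μ(2/r₁ − 1/a_t)] = 31920 m/s.
At r₂: circular v_c2 = √(μ/r₂) = 8366 m/s; transfer-apokrone v_a = √[μ(2/r₂ − 1/a_t)] = 3907 m/s.
Δv₂ = v_c2 − v_a = 4459 m/s.

Δv ≈ 4459 m/s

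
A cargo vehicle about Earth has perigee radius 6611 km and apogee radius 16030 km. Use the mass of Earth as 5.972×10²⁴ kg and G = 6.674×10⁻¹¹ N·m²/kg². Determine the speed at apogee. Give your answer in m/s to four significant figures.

μ = GM = 6.674×10⁻¹¹ × 5.972×10²⁴ = 3.986×10¹⁴ m³/s².
Semi-major axis a = (r_p + r_a)/2 = 11320 km = 1.132×10⁷ m.
Vis-viva: v² = μ(2/r − 1/a) = 3.986×10¹⁴ × (1.248×10⁻⁷ − 8.834×10⁻⁸) = 1.452×10⁷ m²/s².
v = 3811 m/s.

v ≈ 3811 m/s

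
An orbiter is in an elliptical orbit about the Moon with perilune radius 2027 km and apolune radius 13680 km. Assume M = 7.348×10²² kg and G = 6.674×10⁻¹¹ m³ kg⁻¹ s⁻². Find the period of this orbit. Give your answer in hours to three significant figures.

T ≈ 17.3 hours

μ = GM = 6.674×10⁻¹¹ × 7.348×10²² = 4.904×10¹² m³/s².
Semi-major axis a = (r_p + r_a)/2 = (2027.0 + 13680)/2 = 7853.5 km = 7.854×10⁶ m.
By Kepler's third law T = 2π√(a³/μ) = 2π × 9.938×10³ = 6.244×10⁴ s.
= 17.35 hours.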